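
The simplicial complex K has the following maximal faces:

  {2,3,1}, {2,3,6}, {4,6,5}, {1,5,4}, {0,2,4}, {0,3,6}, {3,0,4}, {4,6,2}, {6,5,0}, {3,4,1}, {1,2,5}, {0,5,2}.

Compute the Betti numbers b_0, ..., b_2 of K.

Order the vertices as 0 < 1 < 2 < 3 < 4 < 5 < 6. Listing each simplex with vertices in this order, K has dimension 2 with simplices:

  0-simplices (7): [0], [1], [2], [3], [4], [5], [6]
  1-simplices (18): [0,2], [0,3], [0,4], [0,5], [0,6], [1,2], [1,3], [1,4], [1,5], [2,3], [2,4], [2,5], [2,6], [3,4], [3,6], [4,5], [4,6], [5,6]
  2-simplices (12): [0,2,4], [0,2,5], [0,3,4], [0,3,6], [0,5,6], [1,2,3], [1,2,5], [1,3,4], [1,4,5], [2,3,6], [2,4,6], [4,5,6]

so the chain groups are C_0 ≅ Z^7, C_1 ≅ Z^18, C_2 ≅ Z^12.

The boundary map ∂_1: C_1 → C_0 is given by ∂[p,q] = [q] − [p]. For instance
  ∂[2,3] = [3] − [2].
The 7×18 boundary matrix has rank 6 and Smith normal form diag(1,1,1,1,1,1).

Boundary ∂_2: C_2 → C_1 sends each 2-simplex [p,q,r] to [q,r] − [p,r] + [p,q]. For instance
  ∂[2,3,6] = [3,6] − [2,6] + [2,3],
  ∂[0,3,4] = [3,4] − [0,4] + [0,3].
The resulting 18×12 matrix has rank 12, and its Smith normal form has invariant factors (1,1,1,1,1,1,1,1,1,1,1,2).

Reading off H_k = ker ∂_k / im ∂_{k+1}:

  H_0: rank C_0 − rank ∂_1 = 7 − 6 = 1, and the invariant factors of ∂_1 are all 1, so H_0 = Z.
  H_1: rank ker ∂_1 − rank ∂_2 = (18 − 6) − 12 = 0, and ∂_2 has invariant factor 2 > 1, so H_1 = Z/2Z.
  H_2: rank ker ∂_2 − rank ∂_3 = (12 − 12) − 0 = 0, and there is no ∂_3, so H_2 = 0.

Hence the Betti numbers are b_0 = 1, b_1 = 0, b_2 = 0.

b_0 = 1, b_1 = 0, b_2 = 0.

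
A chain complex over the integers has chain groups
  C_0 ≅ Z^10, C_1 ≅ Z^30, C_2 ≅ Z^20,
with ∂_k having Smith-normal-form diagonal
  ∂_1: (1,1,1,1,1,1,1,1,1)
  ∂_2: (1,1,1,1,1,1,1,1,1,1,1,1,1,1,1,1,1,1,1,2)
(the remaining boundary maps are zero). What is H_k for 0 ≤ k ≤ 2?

H_0: b_0 = 10 − 0 − 9 = 1; torsion from ∂_1 factors > 1: none. So H_0 = Z.
H_1: b_1 = 30 − 9 − 20 = 1; torsion from ∂_2 factors > 1: [2]. So H_1 = Z ⊕ Z/2Z.
H_2: b_2 = 20 − 20 − 0 = 0; torsion from ∂_3 factors > 1: none. So H_2 = 0.

H_0 = Z,  H_1 = Z ⊕ Z/2Z,  H_2 = 0.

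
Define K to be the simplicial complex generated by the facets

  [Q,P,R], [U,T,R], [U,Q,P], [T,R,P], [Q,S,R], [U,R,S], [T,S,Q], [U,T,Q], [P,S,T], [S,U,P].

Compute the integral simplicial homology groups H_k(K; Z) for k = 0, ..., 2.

H_0 ≅ Z,  H_1 ≅ Z/2,  H_2 = 0.

Take the total order P < Q < R < S < T < U on the vertex set. Then K (dimension 2) consists of the simplices:

  0-simplices (6): P, Q, R, S, T, U
  1-simplices (15): PQ, PR, PS, PT, PU, QR, QS, QT, QU, RS, RT, RU, ST, SU, TU
  2-simplices (10): PQR, PQU, PRT, PST, PSU, QRS, QST, QTU, RSU, RTU

Hence C_0 ≅ Z^6, C_1 ≅ Z^15, C_2 ≅ Z^10.

∂_1: C_1 → C_0 is given by ∂[p,q] = [q] − [p].
As a 6×15 matrix over Z this has rank 5, with invariant factors (1,1,1,1,1).

Boundary ∂_2: C_2 → C_1 acts by ∂[p,q,r] = [q,r] − [p,r] + [p,q]. For instance
  ∂PQU = QU − PU + PQ,
  ∂PSU = SU − PU + PS.
The resulting 15×10 matrix has rank 10, and its Smith normal form has invariant factors (1,1,1,1,1,1,1,1,1,2).

Reading off H_k = ker ∂_k / im ∂_{k+1}:

  H_0: rank C_0 − rank ∂_1 = 6 − 5 = 1, and the invariant factors of ∂_1 are all 1, so H_0 = Z.
  H_1: rank ker ∂_1 − rank ∂_2 = (15 − 5) − 10 = 0, and ∂_2 has invariant factor 2 > 1, so H_1 = Z/2.
  H_2: rank ker ∂_2 − rank ∂_3 = (10 − 10) − 0 = 0, and there is no ∂_3, so H_2 = 0.

(K is a triangulation of the real projective plane RP^2.)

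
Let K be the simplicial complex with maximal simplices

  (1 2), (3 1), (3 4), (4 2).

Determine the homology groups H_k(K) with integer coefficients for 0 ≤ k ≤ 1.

H_0 ≅ Z,  H_1 ≅ Z.

K has 4 vertices, 4 edges.
rank ∂_0 = 0, rank ∂_1 = 3 ⇒ b_0 = 4 − 0 − 3 = 1; all invariant factors of ∂_1 are 1 so no torsion. So H_0 = Z.
rank ∂_1 = 3, rank ∂_2 = 0 ⇒ b_1 = 4 − 3 − 0 = 1. So H_1 = Z.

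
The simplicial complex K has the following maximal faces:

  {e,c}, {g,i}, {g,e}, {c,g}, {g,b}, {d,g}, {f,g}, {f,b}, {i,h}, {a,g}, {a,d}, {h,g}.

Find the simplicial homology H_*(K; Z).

We work with the vertex ordering a < b < c < d < e < f < g < h < i. The simplices of K, each written with vertices in increasing order, are:

  0-simplices (9): a, b, c, d, e, f, g, h, i
  1-simplices (12): ad, ag, bf, bg, ce, cg, dg, eg, fg, gh, gi, hi

so the chain groups are C_0 ≅ Z^9, C_1 ≅ Z^12.

Boundary ∂_1: C_1 → C_0 sends each edge [p,q] (with p < q) to q − p. For instance
  ∂eg = g − e.
The 9×12 boundary matrix has rank 8 and Smith normal form diag(1,1,1,1,1,1,1,1).

From H_k ≅ ker(∂_k) / im(∂_{k+1}) we obtain:

  H_0: rank C_0 − rank ∂_1 = 9 − 8 = 1, and the invariant factors of ∂_1 are all 1, so H_0 = Z.
  H_1: rank ker ∂_1 − rank ∂_2 = (12 − 8) − 0 = 4, and there is no ∂_2, so H_1 = Z^4.

As a check, the Euler characteristic is 9 − 12 = -3, which agrees with 1 − 4 = -3.

H_0 = Z,  H_1 = Z^4.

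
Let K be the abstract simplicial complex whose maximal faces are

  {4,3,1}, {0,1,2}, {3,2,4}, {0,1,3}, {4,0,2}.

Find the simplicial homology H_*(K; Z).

Order the vertices as 0 < 1 < 2 < 3 < 4. Listing each simplex with vertices in this order, K has dimension 2 with simplices:

  0-simplices (5): [0], [1], [2], [3], [4]
  1-simplices (10): [0,1], [0,2], [0,3], [0,4], [1,2], [1,3], [1,4], [2,3], [2,4], [3,4]
  2-simplices (5): [0,1,2], [0,1,3], [0,2,4], [1,3,4], [2,3,4]

so the chain groups are C_0 ≅ Z^5, C_1 ≅ Z^10, C_2 ≅ Z^5.

The boundary map ∂_1: C_1 → C_0 sends each edge [p,q] (with p < q) to q − p.
As a 5×10 matrix over Z this has rank 4, with invariant factors (1,1,1,1).

Boundary ∂_2: C_2 → C_1 maps a triangle to the signed sum of its edges. For instance
  ∂[0,1,3] = [1,3] − [0,3] + [0,1],
  ∂[2,3,4] = [3,4] − [2,4] + [2,3].
The resulting 10×5 matrix has rank 5, and its Smith normal form has invariant factors (1,1,1,1,1).

Computing H_k = (kernel of ∂_k) / (image of ∂_{k+1}):

  H_0: rank C_0 − rank ∂_1 = 5 − 4 = 1, and the invariant factors of ∂_1 are all 1, so H_0 = Z.
  H_1: rank ker ∂_1 − rank ∂_2 = (10 − 4) − 5 = 1, and the invariant factors of ∂_2 are all 1, so H_1 = Z.
  H_2: rank ker ∂_2 − rank ∂_3 = (5 − 5) − 0 = 0, and there is no ∂_3, so H_2 = 0.

(K is a triangulation of the Möbius band.)

H_0 = Z,  H_1 = Z,  H_2 = 0.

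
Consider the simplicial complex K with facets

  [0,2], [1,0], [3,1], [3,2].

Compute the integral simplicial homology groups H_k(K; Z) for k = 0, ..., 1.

H_0 = Z,  H_1 = Z.

K has 4 vertices, 4 edges.
rank ∂_0 = 0, rank ∂_1 = 3 ⇒ b_0 = 4 − 0 − 3 = 1; all invariant factors of ∂_1 are 1 so no torsion. So H_0 ≅ Z.
rank ∂_1 = 3, rank ∂_2 = 0 ⇒ b_1 = 4 − 3 − 0 = 1. So H_1 ≅ Z.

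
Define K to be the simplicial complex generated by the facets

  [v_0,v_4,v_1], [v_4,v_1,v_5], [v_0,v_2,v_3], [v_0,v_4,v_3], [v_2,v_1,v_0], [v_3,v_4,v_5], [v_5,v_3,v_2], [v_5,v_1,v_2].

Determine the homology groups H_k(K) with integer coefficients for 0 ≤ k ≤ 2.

Take the total order v_0 < v_1 < v_2 < v_3 < v_4 < v_5 on the vertex set. Then K (dimension 2) consists of the simplices:

  0-simplices (6): [v_0], [v_1], [v_2], [v_3], [v_4], [v_5]
  1-simplices (12): [v_0,v_1], [v_0,v_2], [v_0,v_3], [v_0,v_4], [v_1,v_2], [v_1,v_4], [v_1,v_5], [v_2,v_3], [v_2,v_5], [v_3,v_4], [v_3,v_5], [v_4,v_5]
  2-simplices (8): [v_0,v_1,v_2], [v_0,v_1,v_4], [v_0,v_2,v_3], [v_0,v_3,v_4], [v_1,v_2,v_5], [v_1,v_4,v_5], [v_2,v_3,v_5], [v_3,v_4,v_5]

Hence C_0 ≅ Z^6, C_1 ≅ Z^12, C_2 ≅ Z^8.

The boundary map ∂_1: C_1 → C_0 sends each edge [p,q] (with p < q) to q − p. For instance
  ∂[v_1,v_2] = [v_2] − [v_1].
This gives a 6×12 integer matrix of rank 5; reducing to Smith normal form yields diagonal entries (1,1,1,1,1).

∂_2: C_2 → C_1 maps a triangle to the signed sum of its edges. For instance
  ∂[v_0,v_2,v_3] = [v_2,v_3] − [v_0,v_3] + [v_0,v_2],
  ∂[v_2,v_3,v_5] = [v_3,v_5] − [v_2,v_5] + [v_2,v_3].
This gives a 12×8 integer matrix of rank 7; reducing to Smith normal form yields diagonal entries (1,1,1,1,1,1,1).

From H_k ≅ ker(∂_k) / im(∂_{k+1}) we obtain:

  H_0: rank C_0 − rank ∂_1 = 6 − 5 = 1, and the invariant factors of ∂_1 are all 1, so H_0 = Z.
  H_1: rank ker ∂_1 − rank ∂_2 = (12 − 5) − 7 = 0, and the invariant factors of ∂_2 are all 1, so H_1 = 0.
  H_2: rank ker ∂_2 − rank ∂_3 = (8 − 7) − 0 = 1, and there is no ∂_3, so H_2 = Z.

(K is a triangulation of the 2-sphere S^2.)

H_0 = Z,  H_1 = 0,  H_2 = Z.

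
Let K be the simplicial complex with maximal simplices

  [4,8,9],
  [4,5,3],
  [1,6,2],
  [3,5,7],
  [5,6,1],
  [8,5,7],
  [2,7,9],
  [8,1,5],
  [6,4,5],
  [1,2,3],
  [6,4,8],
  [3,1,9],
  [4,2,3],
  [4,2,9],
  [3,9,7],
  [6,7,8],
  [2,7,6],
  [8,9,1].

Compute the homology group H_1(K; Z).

We work with the vertex ordering 1 < 2 < 3 < 4 < 5 < 6 < 7 < 8 < 9. The simplices of K, each written with vertices in increasing order, are:

  0-simplices (9): [1], [2], [3], [4], [5], [6], [7], [8], [9]
  1-simplices (27): (27 of them)
  2-simplices (18): [1,2,3], [1,2,6], [1,3,9], [1,5,6], [1,5,8], [1,8,9], [2,3,4], [2,4,9], [2,6,7], [2,7,9], [3,4,5], [3,5,7], [3,7,9], [4,5,6], [4,6,8], [4,8,9], [5,7,8], [6,7,8]

so the chain groups are C_0 ≅ Z^9, C_1 ≅ Z^27, C_2 ≅ Z^18.

∂_1: C_1 → C_0 maps an edge to its endpoints' difference, ∂[p,q] = q − p.
This gives a 9×27 integer matrix of rank 8; reducing to Smith normal form yields diagonal entries (1,1,1,1,1,1,1,1).

The boundary map ∂_2: C_2 → C_1 sends each 2-simplex [p,q,r] to [q,r] − [p,r] + [p,q]. For instance
  ∂[1,2,6] = [2,6] − [1,6] + [1,2],
  ∂[1,8,9] = [8,9] − [1,9] + [1,8].
The 27×18 boundary matrix has rank 18 and Smith normal form diag(1,1,1,1,1,1,1,1,1,1,1,1,1,1,1,1,1,2).

Now H_k = ker ∂_k / im ∂_{k+1}, so:

  H_1: rank ker ∂_1 − rank ∂_2 = (27 − 8) − 18 = 1, and ∂_2 has invariant factor 2 > 1, so H_1 ≅ Z ⊕ Z_2.

H_1 = Z ⊕ Z_2.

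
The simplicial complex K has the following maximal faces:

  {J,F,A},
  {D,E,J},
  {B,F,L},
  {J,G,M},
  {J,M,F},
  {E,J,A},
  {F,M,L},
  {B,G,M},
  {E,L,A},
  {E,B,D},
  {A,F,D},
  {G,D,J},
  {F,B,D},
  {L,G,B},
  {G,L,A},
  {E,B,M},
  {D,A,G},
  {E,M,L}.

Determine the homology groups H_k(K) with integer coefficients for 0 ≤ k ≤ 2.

K has 9 vertices, 27 edges, 18 triangles.
rank ∂_0 = 0, rank ∂_1 = 8 ⇒ b_0 = 9 − 0 − 8 = 1; all invariant factors of ∂_1 are 1 so no torsion. So H_0 ≅ Z.
rank ∂_1 = 8, rank ∂_2 = 18 ⇒ b_1 = 27 − 8 − 18 = 1; ∂_2 has invariant factor(s) [2] giving torsion. So H_1 ≅ Z × Z/2.
rank ∂_2 = 18, rank ∂_3 = 0 ⇒ b_2 = 18 − 18 − 0 = 0. So H_2 ≅ 0.

H_0 = Z,  H_1 = Z × Z/2,  H_2 = 0.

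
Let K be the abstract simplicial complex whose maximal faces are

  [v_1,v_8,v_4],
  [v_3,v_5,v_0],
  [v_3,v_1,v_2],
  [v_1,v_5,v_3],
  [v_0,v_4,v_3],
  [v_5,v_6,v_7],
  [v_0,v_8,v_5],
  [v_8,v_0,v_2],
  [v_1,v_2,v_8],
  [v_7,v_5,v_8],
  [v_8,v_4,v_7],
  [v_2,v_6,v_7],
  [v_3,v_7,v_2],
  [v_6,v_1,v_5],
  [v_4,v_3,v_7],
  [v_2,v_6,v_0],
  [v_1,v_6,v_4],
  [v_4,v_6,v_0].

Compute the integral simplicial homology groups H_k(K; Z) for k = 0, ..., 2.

Order the vertices as v_0 < v_1 < v_2 < v_3 < v_4 < v_5 < v_6 < v_7 < v_8. Listing each simplex with vertices in this order, K has dimension 2 with simplices:

  0-simplices (9): [v_0], [v_1], [v_2], [v_3], [v_4], [v_5], [v_6], [v_7], [v_8]
  1-simplices (27): (27 of them)
  2-simplices (18): (18 of them)

so the chain groups are C_0 ≅ Z^9, C_1 ≅ Z^27, C_2 ≅ Z^18.

The boundary map ∂_1: C_1 → C_0 sends each edge [p,q] (with p < q) to q − p. For instance
  ∂[v_1,v_6] = [v_6] − [v_1].
The 9×27 boundary matrix has rank 8 and Smith normal form diag(1,1,1,1,1,1,1,1).

∂_2: C_2 → C_1 maps a triangle to the signed sum of its edges. For instance
  ∂[v_0,v_4,v_6] = [v_4,v_6] − [v_0,v_6] + [v_0,v_4],
  ∂[v_0,v_5,v_8] = [v_5,v_8] − [v_0,v_8] + [v_0,v_5].
This gives a 27×18 integer matrix of rank 17; reducing to Smith normal form yields diagonal entries (1,1,1,1,1,1,1,1,1,1,1,1,1,1,1,1,1).

Reading off H_k = ker ∂_k / im ∂_{k+1}:

  H_0: rank C_0 − rank ∂_1 = 9 − 8 = 1, and the invariant factors of ∂_1 are all 1, so H_0 = Z.
  H_1: rank ker ∂_1 − rank ∂_2 = (27 − 8) − 17 = 2, and the invariant factors of ∂_2 are all 1, so H_1 = Z^2.
  H_2: rank ker ∂_2 − rank ∂_3 = (18 − 17) − 0 = 1, and there is no ∂_3, so H_2 = Z.

As a check, the Euler characteristic is 9 − 27 + 18 = 0, which agrees with 1 − 2 + 1 = 0.
(K is a triangulation of the torus T^2.)

H_0 = Z,  H_1 = Z^2,  H_2 = Z.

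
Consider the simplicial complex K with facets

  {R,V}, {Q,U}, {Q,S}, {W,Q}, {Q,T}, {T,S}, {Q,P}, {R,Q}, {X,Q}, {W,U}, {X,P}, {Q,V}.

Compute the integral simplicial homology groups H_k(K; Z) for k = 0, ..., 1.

Order the vertices as P < Q < R < S < T < U < V < W < X. Listing each simplex with vertices in this order, K has dimension 1 with simplices:

  0-simplices (9): P, Q, R, S, T, U, V, W, X
  1-simplices (12): PQ, PX, QR, QS, QT, QU, QV, QW, QX, RV, ST, UW

Hence C_0 ≅ Z^9, C_1 ≅ Z^12.

The boundary map ∂_1: C_1 → C_0 maps an edge to its endpoints' difference, ∂[p,q] = q − p.
As a 9×12 matrix over Z this has rank 8, with invariant factors (1,1,1,1,1,1,1,1).

From H_k ≅ ker(∂_k) / im(∂_{k+1}) we obtain:

  H_0: rank C_0 − rank ∂_1 = 9 − 8 = 1, and the invariant factors of ∂_1 are all 1, so H_0 = Z.
  H_1: rank ker ∂_1 − rank ∂_2 = (12 − 8) − 0 = 4, and there is no ∂_2, so H_1 = Z^4.

H_0 = Z,  H_1 = Z^4.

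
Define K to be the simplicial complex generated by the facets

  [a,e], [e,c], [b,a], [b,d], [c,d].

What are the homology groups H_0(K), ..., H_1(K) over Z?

K has 5 vertices, 5 edges.
rank ∂_0 = 0, rank ∂_1 = 4 ⇒ b_0 = 5 − 0 − 4 = 1; all invariant factors of ∂_1 are 1 so no torsion. So H_0 = Z.
rank ∂_1 = 4, rank ∂_2 = 0 ⇒ b_1 = 5 − 4 − 0 = 1. So H_1 = Z.

H_0 = Z,  H_1 = Z.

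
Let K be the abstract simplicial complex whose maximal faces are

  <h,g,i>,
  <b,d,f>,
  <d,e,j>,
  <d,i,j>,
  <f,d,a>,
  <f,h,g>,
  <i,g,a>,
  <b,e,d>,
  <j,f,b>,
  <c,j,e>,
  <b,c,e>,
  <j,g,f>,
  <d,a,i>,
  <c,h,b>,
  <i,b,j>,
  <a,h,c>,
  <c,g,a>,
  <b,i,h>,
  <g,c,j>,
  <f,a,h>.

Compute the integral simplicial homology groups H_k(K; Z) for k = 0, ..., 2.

H_0 = Z,  H_1 = Z ⊕ Z/2,  H_2 = 0.

Fix the vertex order a < b < c < d < e < f < g < h < i < j and write every simplex with vertices in increasing order. Then dim K = 2 and the simplices of K are:

  0-simplices (10): a, b, c, d, e, f, g, h, i, j
  1-simplices (30): ac, ad, af, ag, ah, ai, bc, bd, be, bf, bh, bi, bj, ce, cg, ch, cj, de, df, di, dj, ej, fg, fh, fj, gh, gi, gj, hi, ij
  2-simplices (20): acg, ach, adf, adi, afh, agi, bce, bch, bde, bdf, bfj, bhi, bij, cej, cgj, dej, dij, fgh, fgj, ghi

giving chain groups C_0 ≅ Z^10, C_1 ≅ Z^30, C_2 ≅ Z^20.

Boundary ∂_1: C_1 → C_0 is given by ∂[p,q] = [q] − [p].
The resulting 10×30 matrix has rank 9, and its Smith normal form has invariant factors (1,1,1,1,1,1,1,1,1).

∂_2: C_2 → C_1 maps a triangle to the signed sum of its edges. For instance
  ∂bij = ij − bj + bi,
  ∂bdf = df − bf + bd.
The 30×20 boundary matrix has rank 20 and Smith normal form diag(1,1,1,1,1,1,1,1,1,1,1,1,1,1,1,1,1,1,1,2).

Reading off H_k = ker ∂_k / im ∂_{k+1}:

  H_0: rank C_0 − rank ∂_1 = 10 − 9 = 1, and the invariant factors of ∂_1 are all 1, so H_0 = Z.
  H_1: rank ker ∂_1 − rank ∂_2 = (30 − 9) − 20 = 1, and ∂_2 has invariant factor 2 > 1, so H_1 = Z ⊕ Z/2.
  H_2: rank ker ∂_2 − rank ∂_3 = (20 − 20) − 0 = 0, and there is no ∂_3, so H_2 = 0.

(K is a triangulation of the Klein bottle.)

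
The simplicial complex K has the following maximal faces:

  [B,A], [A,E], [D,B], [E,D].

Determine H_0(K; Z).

K has 4 vertices, 4 edges.
rank ∂_0 = 0, rank ∂_1 = 3 ⇒ b_0 = 4 − 0 − 3 = 1; all invariant factors of ∂_1 are 1 so no torsion. So H_0 = Z.

H_0 = Z.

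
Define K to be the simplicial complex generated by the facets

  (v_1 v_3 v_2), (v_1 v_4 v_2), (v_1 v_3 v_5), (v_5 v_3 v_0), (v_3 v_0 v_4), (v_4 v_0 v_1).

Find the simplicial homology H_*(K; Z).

H_0 ≅ Z,  H_1 ≅ Z,  H_2 = 0.

Take the total order v_0 < v_1 < v_2 < v_3 < v_4 < v_5 on the vertex set. Then K (dimension 2) consists of the simplices:

  0-simplices (6): [v_0], [v_1], [v_2], [v_3], [v_4], [v_5]
  1-simplices (12): [v_0,v_1], [v_0,v_3], [v_0,v_4], [v_0,v_5], [v_1,v_2], [v_1,v_3], [v_1,v_4], [v_1,v_5], [v_2,v_3], [v_2,v_4], [v_3,v_4], [v_3,v_5]
  2-simplices (6): [v_0,v_1,v_4], [v_0,v_3,v_4], [v_0,v_3,v_5], [v_1,v_2,v_3], [v_1,v_2,v_4], [v_1,v_3,v_5]

giving chain groups C_0 ≅ Z^6, C_1 ≅ Z^12, C_2 ≅ Z^6.

∂_1: C_1 → C_0 is given by ∂[p,q] = [q] − [p]. For instance
  ∂[v_1,v_5] = [v_5] − [v_1].
This gives a 6×12 integer matrix of rank 5; reducing to Smith normal form yields diagonal entries (1,1,1,1,1).

The boundary map ∂_2: C_2 → C_1 sends each 2-simplex [p,q,r] to [q,r] − [p,r] + [p,q]. For instance
  ∂[v_1,v_3,v_5] = [v_3,v_5] − [v_1,v_5] + [v_1,v_3],
  ∂[v_0,v_3,v_5] = [v_3,v_5] − [v_0,v_5] + [v_0,v_3].
The 12×6 boundary matrix has rank 6 and Smith normal form diag(1,1,1,1,1,1).

Now H_k = ker ∂_k / im ∂_{k+1}, so:

  H_0: rank C_0 − rank ∂_1 = 6 − 5 = 1, and the invariant factors of ∂_1 are all 1, so H_0 = Z.
  H_1: rank ker ∂_1 − rank ∂_2 = (12 − 5) − 6 = 1, and the invariant factors of ∂_2 are all 1, so H_1 = Z.
  H_2: rank ker ∂_2 − rank ∂_3 = (6 − 6) − 0 = 0, and there is no ∂_3, so H_2 = 0.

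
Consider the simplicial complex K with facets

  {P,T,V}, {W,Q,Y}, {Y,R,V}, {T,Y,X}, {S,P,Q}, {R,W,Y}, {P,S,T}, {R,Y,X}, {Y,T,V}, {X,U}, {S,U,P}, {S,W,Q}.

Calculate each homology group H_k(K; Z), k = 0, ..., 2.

We work with the vertex ordering P < Q < R < S < T < U < V < W < X < Y. The simplices of K, each written with vertices in increasing order, are:

  0-simplices (10): P, Q, R, S, T, U, V, W, X, Y
  1-simplices (22): PQ, PS, PT, PU, PV, QS, QW, QY, RV, RW, RX, RY, ST, SU, SW, TV, TX, TY, UX, VY, WY, XY
  2-simplices (11): PQS, PST, PSU, PTV, QSW, QWY, RVY, RWY, RXY, TVY, TXY

giving chain groups C_0 ≅ Z^10, C_1 ≅ Z^22, C_2 ≅ Z^11.

The boundary map ∂_1: C_1 → C_0 is given by ∂[p,q] = [q] − [p]. For instance
  ∂PV = V − P.
This gives a 10×22 integer matrix of rank 9; reducing to Smith normal form yields diagonal entries (1,1,1,1,1,1,1,1,1).

Boundary ∂_2: C_2 → C_1 maps a triangle to the signed sum of its edges. For instance
  ∂PTV = TV − PV + PT,
  ∂RWY = WY − RY + RW.
The 22×11 boundary matrix has rank 11 and Smith normal form diag(1,1,1,1,1,1,1,1,1,1,1).

From H_k ≅ ker(∂_k) / im(∂_{k+1}) we obtain:

  H_0: rank C_0 − rank ∂_1 = 10 − 9 = 1, and the invariant factors of ∂_1 are all 1, so H_0 ≅ Z.
  H_1: rank ker ∂_1 − rank ∂_2 = (22 − 9) − 11 = 2, and the invariant factors of ∂_2 are all 1, so H_1 ≅ Z^2.
  H_2: rank ker ∂_2 − rank ∂_3 = (11 − 11) − 0 = 0, and there is no ∂_3, so H_2 ≅ 0.

As a check, the Euler characteristic is 10 − 22 + 11 = -1, which agrees with 1 − 2 + 0 = -1.

H_0 ≅ Z,  H_1 ≅ Z^2,  H_2 = 0.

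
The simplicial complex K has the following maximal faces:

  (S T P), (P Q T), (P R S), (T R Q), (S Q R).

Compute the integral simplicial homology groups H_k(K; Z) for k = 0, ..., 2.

Order the vertices as P < Q < R < S < T. Listing each simplex with vertices in this order, K has dimension 2 with simplices:

  0-simplices (5): P, Q, R, S, T
  1-simplices (10): PQ, PR, PS, PT, QR, QS, QT, RS, RT, ST
  2-simplices (5): PQT, PRS, PST, QRS, QRT

Hence C_0 ≅ Z^5, C_1 ≅ Z^10, C_2 ≅ Z^5.

The boundary map ∂_1: C_1 → C_0 is given by ∂[p,q] = [q] − [p].
As a 5×10 matrix over Z this has rank 4, with invariant factors (1,1,1,1).

∂_2: C_2 → C_1 acts by ∂[p,q,r] = [q,r] − [p,r] + [p,q]. For instance
  ∂PST = ST − PT + PS,
  ∂QRS = RS − QS + QR.
The 10×5 boundary matrix has rank 5 and Smith normal form diag(1,1,1,1,1).

From H_k ≅ ker(∂_k) / im(∂_{k+1}) we obtain:

  H_0: rank C_0 − rank ∂_1 = 5 − 4 = 1, and the invariant factors of ∂_1 are all 1, so H_0 ≅ Z.
  H_1: rank ker ∂_1 − rank ∂_2 = (10 − 4) − 5 = 1, and the invariant factors of ∂_2 are all 1, so H_1 ≅ Z.
  H_2: rank ker ∂_2 − rank ∂_3 = (5 − 5) − 0 = 0, and there is no ∂_3, so H_2 ≅ 0.

H_0 ≅ Z,  H_1 ≅ Z,  H_2 = 0.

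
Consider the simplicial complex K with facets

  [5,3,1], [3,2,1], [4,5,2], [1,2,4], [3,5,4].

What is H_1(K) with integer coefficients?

H_1 ≅ Z.

We work with the vertex ordering 1 < 2 < 3 < 4 < 5. The simplices of K, each written with vertices in increasing order, are:

  0-simplices (5): [1], [2], [3], [4], [5]
  1-simplices (10): [1,2], [1,3], [1,4], [1,5], [2,3], [2,4], [2,5], [3,4], [3,5], [4,5]
  2-simplices (5): [1,2,3], [1,2,4], [1,3,5], [2,4,5], [3,4,5]

giving chain groups C_0 ≅ Z^5, C_1 ≅ Z^10, C_2 ≅ Z^5.

Boundary ∂_1: C_1 → C_0 sends each edge [p,q] (with p < q) to q − p. For instance
  ∂[2,5] = [5] − [2].
The 5×10 boundary matrix has rank 4 and Smith normal form diag(1,1,1,1).

∂_2: C_2 → C_1 maps a triangle to the signed sum of its edges. For instance
  ∂[1,3,5] = [3,5] − [1,5] + [1,3],
  ∂[2,4,5] = [4,5] − [2,5] + [2,4].
The resulting 10×5 matrix has rank 5, and its Smith normal form has invariant factors (1,1,1,1,1).

Now H_k = ker ∂_k / im ∂_{k+1}, so:

  H_1: rank ker ∂_1 − rank ∂_2 = (10 − 4) − 5 = 1, and the invariant factors of ∂_2 are all 1, so H_1 ≅ Z.

(K is a triangulation of the Möbius band.)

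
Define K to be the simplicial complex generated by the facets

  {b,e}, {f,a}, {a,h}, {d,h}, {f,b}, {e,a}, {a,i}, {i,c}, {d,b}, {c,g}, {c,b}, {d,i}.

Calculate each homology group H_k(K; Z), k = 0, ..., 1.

We work with the vertex ordering a < b < c < d < e < f < g < h < i. The simplices of K, each written with vertices in increasing order, are:

  0-simplices (9): a, b, c, d, e, f, g, h, i
  1-simplices (12): ae, af, ah, ai, bc, bd, be, bf, cg, ci, dh, di

Hence C_0 ≅ Z^9, C_1 ≅ Z^12.

Boundary ∂_1: C_1 → C_0 sends each edge [p,q] (with p < q) to q − p.
As a 9×12 matrix over Z this has rank 8, with invariant factors (1,1,1,1,1,1,1,1).

From H_k ≅ ker(∂_k) / im(∂_{k+1}) we obtain:

  H_0: rank C_0 − rank ∂_1 = 9 − 8 = 1, and the invariant factors of ∂_1 are all 1, so H_0 = Z.
  H_1: rank ker ∂_1 − rank ∂_2 = (12 − 8) − 0 = 4, and there is no ∂_2, so H_1 = Z^4.

H_0 ≅ Z,  H_1 ≅ Z^4.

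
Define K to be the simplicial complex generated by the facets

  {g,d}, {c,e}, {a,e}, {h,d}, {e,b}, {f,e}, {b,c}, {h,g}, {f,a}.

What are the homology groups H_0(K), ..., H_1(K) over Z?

We work with the vertex ordering a < b < c < d < e < f < g < h. The simplices of K, each written with vertices in increasing order, are:

  0-simplices (8): a, b, c, d, e, f, g, h
  1-simplices (9): ae, af, bc, be, ce, dg, dh, ef, gh

giving chain groups C_0 ≅ Z^8, C_1 ≅ Z^9.

The boundary map ∂_1: C_1 → C_0 maps an edge to its endpoints' difference, ∂[p,q] = q − p. For instance
  ∂dh = h − d.
The 8×9 boundary matrix has rank 6 and Smith normal form diag(1,1,1,1,1,1).

From H_k ≅ ker(∂_k) / im(∂_{k+1}) we obtain:

  H_0: rank C_0 − rank ∂_1 = 8 − 6 = 2, and the invariant factors of ∂_1 are all 1, so H_0 ≅ Z^2.
  H_1: rank ker ∂_1 − rank ∂_2 = (9 − 6) − 0 = 3, and there is no ∂_2, so H_1 ≅ Z^3.

H_0 ≅ Z^2,  H_1 ≅ Z^3.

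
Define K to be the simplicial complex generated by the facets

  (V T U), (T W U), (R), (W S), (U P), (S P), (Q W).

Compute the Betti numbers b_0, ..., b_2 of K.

Take the total order P < Q < R < S < T < U < V < W on the vertex set. Then K (dimension 2) consists of the simplices:

  0-simplices (8): P, Q, R, S, T, U, V, W
  1-simplices (9): PS, PU, QW, SW, TU, TV, TW, UV, UW
  2-simplices (2): TUV, TUW

Hence C_0 ≅ Z^8, C_1 ≅ Z^9, C_2 ≅ Z^2.

Boundary ∂_1: C_1 → C_0 sends each edge [p,q] (with p < q) to q − p.
The 8×9 boundary matrix has rank 6 and Smith normal form diag(1,1,1,1,1,1).

Boundary ∂_2: C_2 → C_1 acts by ∂[p,q,r] = [q,r] − [p,r] + [p,q]. For instance
  ∂TUV = UV − TV + TU,
  ∂TUW = UW − TW + TU.
The resulting 9×2 matrix has rank 2, and its Smith normal form has invariant factors (1,1).

From H_k ≅ ker(∂_k) / im(∂_{k+1}) we obtain:

  H_0: rank C_0 − rank ∂_1 = 8 − 6 = 2, and the invariant factors of ∂_1 are all 1, so H_0 ≅ Z^2.
  H_1: rank ker ∂_1 − rank ∂_2 = (9 − 6) − 2 = 1, and the invariant factors of ∂_2 are all 1, so H_1 ≅ Z.
  H_2: rank ker ∂_2 − rank ∂_3 = (2 − 2) − 0 = 0, and there is no ∂_3, so H_2 ≅ 0.

Hence the Betti numbers are b_0 = 2, b_1 = 1, b_2 = 0.

b_0 = 2, b_1 = 1, b_2 = 0.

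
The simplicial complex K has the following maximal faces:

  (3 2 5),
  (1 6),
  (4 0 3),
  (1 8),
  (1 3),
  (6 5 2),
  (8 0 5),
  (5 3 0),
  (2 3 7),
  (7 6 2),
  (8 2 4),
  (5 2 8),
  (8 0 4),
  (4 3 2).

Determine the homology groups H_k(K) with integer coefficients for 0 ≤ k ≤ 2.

H_0 ≅ Z,  H_1 ≅ Z^2,  H_2 ≅ Z.

Order the vertices as 0 < 1 < 2 < 3 < 4 < 5 < 6 < 7 < 8. Listing each simplex with vertices in this order, K has dimension 2 with simplices:

  0-simplices (9): [0], [1], [2], [3], [4], [5], [6], [7], [8]
  1-simplices (20): [0,3], [0,4], [0,5], [0,8], [1,3], [1,6], [1,8], [2,3], [2,4], [2,5], [2,6], [2,7], [2,8], [3,4], [3,5], [3,7], [4,8], [5,6], [5,8], [6,7]
  2-simplices (11): [0,3,4], [0,3,5], [0,4,8], [0,5,8], [2,3,4], [2,3,5], [2,3,7], [2,4,8], [2,5,6], [2,5,8], [2,6,7]

so the chain groups are C_0 ≅ Z^9, C_1 ≅ Z^20, C_2 ≅ Z^11.

∂_1: C_1 → C_0 is given by ∂[p,q] = [q] − [p]. For instance
  ∂[2,6] = [6] − [2].
The resulting 9×20 matrix has rank 8, and its Smith normal form has invariant factors (1,1,1,1,1,1,1,1).

∂_2: C_2 → C_1 sends each 2-simplex [p,q,r] to [q,r] − [p,r] + [p,q]. For instance
  ∂[0,4,8] = [4,8] − [0,8] + [0,4],
  ∂[0,3,5] = [3,5] − [0,5] + [0,3].
As a 20×11 matrix over Z this has rank 10, with invariant factors (1,1,1,1,1,1,1,1,1,1).

Reading off H_k = ker ∂_k / im ∂_{k+1}:

  H_0: rank C_0 − rank ∂_1 = 9 − 8 = 1, and the invariant factors of ∂_1 are all 1, so H_0 ≅ Z.
  H_1: rank ker ∂_1 − rank ∂_2 = (20 − 8) − 10 = 2, and the invariant factors of ∂_2 are all 1, so H_1 ≅ Z^2.
  H_2: rank ker ∂_2 − rank ∂_3 = (11 − 10) − 0 = 1, and there is no ∂_3, so H_2 ≅ Z.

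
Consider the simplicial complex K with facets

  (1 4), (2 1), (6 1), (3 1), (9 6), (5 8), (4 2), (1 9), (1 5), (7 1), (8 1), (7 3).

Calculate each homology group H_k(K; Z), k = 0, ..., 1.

Fix the vertex order 1 < 2 < 3 < 4 < 5 < 6 < 7 < 8 < 9 and write every simplex with vertices in increasing order. Then dim K = 1 and the simplices of K are:

  0-simplices (9): [1], [2], [3], [4], [5], [6], [7], [8], [9]
  1-simplices (12): [1,2], [1,3], [1,4], [1,5], [1,6], [1,7], [1,8], [1,9], [2,4], [3,7], [5,8], [6,9]

Hence C_0 ≅ Z^9, C_1 ≅ Z^12.

Boundary ∂_1: C_1 → C_0 sends each edge [p,q] (with p < q) to q − p. For instance
  ∂[5,8] = [8] − [5].
This gives a 9×12 integer matrix of rank 8; reducing to Smith normal form yields diagonal entries (1,1,1,1,1,1,1,1).

Now H_k = ker ∂_k / im ∂_{k+1}, so:

  H_0: rank C_0 − rank ∂_1 = 9 − 8 = 1, and the invariant factors of ∂_1 are all 1, so H_0 = Z.
  H_1: rank ker ∂_1 − rank ∂_2 = (12 − 8) − 0 = 4, and there is no ∂_2, so H_1 = Z^4.

As a check, the Euler characteristic is 9 − 12 = -3, which agrees with 1 − 4 = -3.

H_0 = Z,  H_1 = Z^4.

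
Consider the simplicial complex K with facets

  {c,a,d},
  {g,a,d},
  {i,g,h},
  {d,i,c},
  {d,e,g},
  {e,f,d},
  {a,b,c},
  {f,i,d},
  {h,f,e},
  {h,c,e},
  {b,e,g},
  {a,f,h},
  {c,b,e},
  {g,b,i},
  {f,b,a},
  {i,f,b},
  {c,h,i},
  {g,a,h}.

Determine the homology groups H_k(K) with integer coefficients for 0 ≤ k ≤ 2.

Fix the vertex order a < b < c < d < e < f < g < h < i and write every simplex with vertices in increasing order. Then dim K = 2 and the simplices of K are:

  0-simplices (9): a, b, c, d, e, f, g, h, i
  1-simplices (27): ab, ac, ad, af, ag, ah, bc, be, bf, bg, bi, cd, ce, ch, ci, de, df, dg, di, ef, eg, eh, fh, fi, gh, gi, hi
  2-simplices (18): abc, abf, acd, adg, afh, agh, bce, beg, bfi, bgi, cdi, ceh, chi, def, deg, dfi, efh, ghi

so the chain groups are C_0 ≅ Z^9, C_1 ≅ Z^27, C_2 ≅ Z^18.

The boundary map ∂_1: C_1 → C_0 sends each edge [p,q] (with p < q) to q − p.
The 9×27 boundary matrix has rank 8 and Smith normal form diag(1,1,1,1,1,1,1,1).

Boundary ∂_2: C_2 → C_1 sends each 2-simplex [p,q,r] to [q,r] − [p,r] + [p,q]. For instance
  ∂bce = ce − be + bc,
  ∂cdi = di − ci + cd.
This gives a 27×18 integer matrix of rank 17; reducing to Smith normal form yields diagonal entries (1,1,1,1,1,1,1,1,1,1,1,1,1,1,1,1,1).

Now H_k = ker ∂_k / im ∂_{k+1}, so:

  H_0: rank C_0 − rank ∂_1 = 9 − 8 = 1, and the invariant factors of ∂_1 are all 1, so H_0 = Z.
  H_1: rank ker ∂_1 − rank ∂_2 = (27 − 8) − 17 = 2, and the invariant factors of ∂_2 are all 1, so H_1 = Z^2.
  H_2: rank ker ∂_2 − rank ∂_3 = (18 − 17) − 0 = 1, and there is no ∂_3, so H_2 = Z.

(K is a triangulation of the torus T^2.)

H_0 ≅ Z,  H_1 ≅ Z^2,  H_2 ≅ Z.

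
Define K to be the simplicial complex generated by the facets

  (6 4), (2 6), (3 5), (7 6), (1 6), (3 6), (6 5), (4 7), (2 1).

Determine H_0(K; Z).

H_0 = Z.

We work with the vertex ordering 1 < 2 < 3 < 4 < 5 < 6 < 7. The simplices of K, each written with vertices in increasing order, are:

  0-simplices (7): [1], [2], [3], [4], [5], [6], [7]
  1-simplices (9): [1,2], [1,6], [2,6], [3,5], [3,6], [4,6], [4,7], [5,6], [6,7]

Hence C_0 ≅ Z^7, C_1 ≅ Z^9.

The boundary map ∂_1: C_1 → C_0 sends each edge [p,q] (with p < q) to q − p.
As a 7×9 matrix over Z this has rank 6, with invariant factors (1,1,1,1,1,1).

Reading off H_k = ker ∂_k / im ∂_{k+1}:

  H_0: rank C_0 − rank ∂_1 = 7 − 6 = 1, and the invariant factors of ∂_1 are all 1, so H_0 = Z.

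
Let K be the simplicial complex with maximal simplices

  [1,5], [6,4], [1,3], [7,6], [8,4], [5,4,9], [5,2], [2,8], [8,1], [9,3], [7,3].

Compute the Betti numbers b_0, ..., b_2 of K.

Take the total order 1 < 2 < 3 < 4 < 5 < 6 < 7 < 8 < 9 on the vertex set. Then K (dimension 2) consists of the simplices:

  0-simplices (9): [1], [2], [3], [4], [5], [6], [7], [8], [9]
  1-simplices (13): [1,3], [1,5], [1,8], [2,5], [2,8], [3,7], [3,9], [4,5], [4,6], [4,8], [4,9], [5,9], [6,7]
  2-simplices (1): [4,5,9]

so the chain groups are C_0 ≅ Z^9, C_1 ≅ Z^13, C_2 ≅ Z^1.

The boundary map ∂_1: C_1 → C_0 maps an edge to its endpoints' difference, ∂[p,q] = q − p. For instance
  ∂[4,8] = [8] − [4].
The 9×13 boundary matrix has rank 8 and Smith normal form diag(1,1,1,1,1,1,1,1).

Boundary ∂_2: C_2 → C_1 maps a triangle to the signed sum of its edges. For instance
  ∂[4,5,9] = [5,9] − [4,9] + [4,5].
The resulting 13×1 matrix has rank 1, and its Smith normal form has invariant factors (1).

Computing H_k = (kernel of ∂_k) / (image of ∂_{k+1}):

  H_0: rank C_0 − rank ∂_1 = 9 − 8 = 1, and the invariant factors of ∂_1 are all 1, so H_0 ≅ Z.
  H_1: rank ker ∂_1 − rank ∂_2 = (13 − 8) − 1 = 4, and the invariant factors of ∂_2 are all 1, so H_1 ≅ Z^4.
  H_2: rank ker ∂_2 − rank ∂_3 = (1 − 1) − 0 = 0, and there is no ∂_3, so H_2 ≅ 0.

Hence the Betti numbers are b_0 = 1, b_1 = 4, b_2 = 0.

b_0 = 1, b_1 = 4, b_2 = 0.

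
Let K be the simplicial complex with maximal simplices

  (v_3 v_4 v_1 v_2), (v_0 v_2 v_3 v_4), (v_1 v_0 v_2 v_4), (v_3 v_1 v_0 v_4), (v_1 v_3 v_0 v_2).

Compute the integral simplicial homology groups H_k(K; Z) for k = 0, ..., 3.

H_0 ≅ Z,  H_1 = 0,  H_2 = 0,  H_3 ≅ Z.

Fix the vertex order v_0 < v_1 < v_2 < v_3 < v_4 and write every simplex with vertices in increasing order. Then dim K = 3 and the simplices of K are:

  0-simplices (5): [v_0], [v_1], [v_2], [v_3], [v_4]
  1-simplices (10): [v_0,v_1], [v_0,v_2], [v_0,v_3], [v_0,v_4], [v_1,v_2], [v_1,v_3], [v_1,v_4], [v_2,v_3], [v_2,v_4], [v_3,v_4]
  2-simplices (10): [v_0,v_1,v_2], [v_0,v_1,v_3], [v_0,v_1,v_4], [v_0,v_2,v_3], [v_0,v_2,v_4], [v_0,v_3,v_4], [v_1,v_2,v_3], [v_1,v_2,v_4], [v_1,v_3,v_4], [v_2,v_3,v_4]
  3-simplices (5): [v_0,v_1,v_2,v_3], [v_0,v_1,v_2,v_4], [v_0,v_1,v_3,v_4], [v_0,v_2,v_3,v_4], [v_1,v_2,v_3,v_4]

Hence C_0 ≅ Z^5, C_1 ≅ Z^10, C_2 ≅ Z^10, C_3 ≅ Z^5.

The boundary map ∂_1: C_1 → C_0 is given by ∂[p,q] = [q] − [p].
As a 5×10 matrix over Z this has rank 4, with invariant factors (1,1,1,1).

∂_2: C_2 → C_1 acts by ∂[p,q,r] = [q,r] − [p,r] + [p,q]. For instance
  ∂[v_1,v_2,v_4] = [v_2,v_4] − [v_1,v_4] + [v_1,v_2],
  ∂[v_0,v_3,v_4] = [v_3,v_4] − [v_0,v_4] + [v_0,v_3].
The resulting 10×10 matrix has rank 6, and its Smith normal form has invariant factors (1,1,1,1,1,1).

∂_3: C_3 → C_2 sends each 3-simplex σ to the alternating sum Σ_i (−1)^i (σ with its i-th vertex removed). For instance
  ∂[v_0,v_1,v_3,v_4] = [v_1,v_3,v_4] − [v_0,v_3,v_4] + [v_0,v_1,v_4] − [v_0,v_1,v_3],
  ∂[v_0,v_1,v_2,v_4] = [v_1,v_2,v_4] − [v_0,v_2,v_4] + [v_0,v_1,v_4] − [v_0,v_1,v_2].
The 10×5 boundary matrix has rank 4 and Smith normal form diag(1,1,1,1).

Computing H_k = (kernel of ∂_k) / (image of ∂_{k+1}):

  H_0: rank C_0 − rank ∂_1 = 5 − 4 = 1, and the invariant factors of ∂_1 are all 1, so H_0 ≅ Z.
  H_1: rank ker ∂_1 − rank ∂_2 = (10 − 4) − 6 = 0, and the invariant factors of ∂_2 are all 1, so H_1 ≅ 0.
  H_2: rank ker ∂_2 − rank ∂_3 = (10 − 6) − 4 = 0, and the invariant factors of ∂_3 are all 1, so H_2 ≅ 0.
  H_3: rank ker ∂_3 − rank ∂_4 = (5 − 4) − 0 = 1, and there is no ∂_4, so H_3 ≅ Z.

As a check, the Euler characteristic is 5 − 10 + 10 − 5 = 0, which agrees with 1 − 0 + 0 − 1 = 0.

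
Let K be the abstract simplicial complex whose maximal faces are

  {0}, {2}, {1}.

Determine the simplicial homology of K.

Fix the vertex order 0 < 1 < 2 and write every simplex with vertices in increasing order. Then dim K = 0 and the simplices of K are:

  0-simplices (3): [0], [1], [2]

Hence C_0 ≅ Z^3.

Now H_k = ker ∂_k / im ∂_{k+1}, so:

  H_0: rank C_0 − rank ∂_1 = 3 − 0 = 3, and there is no ∂_1, so H_0 = Z^3.

(K is a triangulation of a set of 3 points.)

H_0 ≅ Z^3.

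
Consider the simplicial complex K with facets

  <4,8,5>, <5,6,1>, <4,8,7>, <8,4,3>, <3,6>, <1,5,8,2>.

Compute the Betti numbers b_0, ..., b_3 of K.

K has 8 vertices, 15 edges, 8 triangles, 1 3-simplex.
rank ∂_0 = 0, rank ∂_1 = 7 ⇒ b_0 = 8 − 0 − 7 = 1; all invariant factors of ∂_1 are 1 so no torsion. So H_0 ≅ Z.
rank ∂_1 = 7, rank ∂_2 = 7 ⇒ b_1 = 15 − 7 − 7 = 1; all invariant factors of ∂_2 are 1 so no torsion. So H_1 ≅ Z.
rank ∂_2 = 7, rank ∂_3 = 1 ⇒ b_2 = 8 − 7 − 1 = 0; all invariant factors of ∂_3 are 1 so no torsion. So H_2 ≅ 0.
rank ∂_3 = 1, rank ∂_4 = 0 ⇒ b_3 = 1 − 1 − 0 = 0. So H_3 ≅ 0.

b_0 = 1, b_1 = 1, b_2 = 0, b_3 = 0.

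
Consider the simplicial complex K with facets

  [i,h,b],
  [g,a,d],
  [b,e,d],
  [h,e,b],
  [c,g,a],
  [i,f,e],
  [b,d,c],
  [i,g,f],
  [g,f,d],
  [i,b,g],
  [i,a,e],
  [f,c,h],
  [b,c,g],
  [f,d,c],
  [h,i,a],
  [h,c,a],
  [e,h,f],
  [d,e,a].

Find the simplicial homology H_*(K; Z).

H_0 = Z,  H_1 = Z ⊕ Z/2Z,  H_2 = 0.

Take the total order a < b < c < d < e < f < g < h < i on the vertex set. Then K (dimension 2) consists of the simplices:

  0-simplices (9): a, b, c, d, e, f, g, h, i
  1-simplices (27): ac, ad, ae, ag, ah, ai, bc, bd, be, bg, bh, bi, cd, cf, cg, ch, de, df, dg, ef, eh, ei, fg, fh, fi, gi, hi
  2-simplices (18): acg, ach, ade, adg, aei, ahi, bcd, bcg, bde, beh, bgi, bhi, cdf, cfh, dfg, efh, efi, fgi

so the chain groups are C_0 ≅ Z^9, C_1 ≅ Z^27, C_2 ≅ Z^18.

Boundary ∂_1: C_1 → C_0 is given by ∂[p,q] = [q] − [p].
As a 9×27 matrix over Z this has rank 8, with invariant factors (1,1,1,1,1,1,1,1).

Boundary ∂_2: C_2 → C_1 acts by ∂[p,q,r] = [q,r] − [p,r] + [p,q]. For instance
  ∂adg = dg − ag + ad,
  ∂bde = de − be + bd.
The resulting 27×18 matrix has rank 18, and its Smith normal form has invariant factors (1,1,1,1,1,1,1,1,1,1,1,1,1,1,1,1,1,2).

Reading off H_k = ker ∂_k / im ∂_{k+1}:

  H_0: rank C_0 − rank ∂_1 = 9 − 8 = 1, and the invariant factors of ∂_1 are all 1, so H_0 ≅ Z.
  H_1: rank ker ∂_1 − rank ∂_2 = (27 − 8) − 18 = 1, and ∂_2 has invariant factor 2 > 1, so H_1 ≅ Z ⊕ Z/2Z.
  H_2: rank ker ∂_2 − rank ∂_3 = (18 − 18) − 0 = 0, and there is no ∂_3, so H_2 ≅ 0.

As a check, the Euler characteristic is 9 − 27 + 18 = 0, which agrees with 1 − 1 + 0 = 0.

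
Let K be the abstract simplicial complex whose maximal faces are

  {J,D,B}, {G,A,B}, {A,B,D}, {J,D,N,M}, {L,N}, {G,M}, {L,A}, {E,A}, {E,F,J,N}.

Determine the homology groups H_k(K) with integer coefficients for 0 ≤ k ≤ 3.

Fix the vertex order A < B < D < E < F < G < J < L < M < N and write every simplex with vertices in increasing order. Then dim K = 3 and the simplices of K are:

  0-simplices (10): A, B, D, E, F, G, J, L, M, N
  1-simplices (21): AB, AD, AE, AG, AL, BD, BG, BJ, DJ, DM, DN, EF, EJ, EN, FJ, FN, GM, JM, JN, LN, MN
  2-simplices (11): ABD, ABG, BDJ, DJM, DJN, DMN, EFJ, EFN, EJN, FJN, JMN
  3-simplices (2): DJMN, EFJN

Hence C_0 ≅ Z^10, C_1 ≅ Z^21, C_2 ≅ Z^11, C_3 ≅ Z^2.

The boundary map ∂_1: C_1 → C_0 maps an edge to its endpoints' difference, ∂[p,q] = q − p. For instance
  ∂GM = M − G.
This gives a 10×21 integer matrix of rank 9; reducing to Smith normal form yields diagonal entries (1,1,1,1,1,1,1,1,1).

∂_2: C_2 → C_1 acts by ∂[p,q,r] = [q,r] − [p,r] + [p,q]. For instance
  ∂BDJ = DJ − BJ + BD,
  ∂EFJ = FJ − EJ + EF.
As a 21×11 matrix over Z this has rank 9, with invariant factors (1,1,1,1,1,1,1,1,1).

∂_3: C_3 → C_2 sends each 3-simplex σ to the alternating sum Σ_i (−1)^i (σ with its i-th vertex removed). For instance
  ∂EFJN = FJN − EJN + EFN − EFJ,
  ∂DJMN = JMN − DMN + DJN − DJM.
As a 11×2 matrix over Z this has rank 2, with invariant factors (1,1).

From H_k ≅ ker(∂_k) / im(∂_{k+1}) we obtain:

  H_0: rank C_0 − rank ∂_1 = 10 − 9 = 1, and the invariant factors of ∂_1 are all 1, so H_0 ≅ Z.
  H_1: rank ker ∂_1 − rank ∂_2 = (21 − 9) − 9 = 3, and the invariant factors of ∂_2 are all 1, so H_1 ≅ Z^3.
  H_2: rank ker ∂_2 − rank ∂_3 = (11 − 9) − 2 = 0, and the invariant factors of ∂_3 are all 1, so H_2 ≅ 0.
  H_3: rank ker ∂_3 − rank ∂_4 = (2 − 2) − 0 = 0, and there is no ∂_4, so H_3 ≅ 0.

As a check, the Euler characteristic is 10 − 21 + 11 − 2 = -2, which agrees with 1 − 3 + 0 − 0 = -2.

H_0 = Z,  H_1 = Z^3,  H_2 = 0,  H_3 = 0.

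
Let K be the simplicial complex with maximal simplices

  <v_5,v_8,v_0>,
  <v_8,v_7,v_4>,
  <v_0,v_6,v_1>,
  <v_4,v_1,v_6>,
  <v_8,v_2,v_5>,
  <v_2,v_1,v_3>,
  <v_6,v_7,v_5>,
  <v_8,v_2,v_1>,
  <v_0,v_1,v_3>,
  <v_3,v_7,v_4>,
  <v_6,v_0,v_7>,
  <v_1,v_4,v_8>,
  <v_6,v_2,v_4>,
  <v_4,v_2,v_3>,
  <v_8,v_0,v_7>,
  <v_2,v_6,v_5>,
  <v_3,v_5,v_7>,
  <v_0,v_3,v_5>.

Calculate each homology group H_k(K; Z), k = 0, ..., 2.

H_0 = Z,  H_1 = Z ⊕ Z/2,  H_2 = 0.

We work with the vertex ordering v_0 < v_1 < v_2 < v_3 < v_4 < v_5 < v_6 < v_7 < v_8. The simplices of K, each written with vertices in increasing order, are:

  0-simplices (9): [v_0], [v_1], [v_2], [v_3], [v_4], [v_5], [v_6], [v_7], [v_8]
  1-simplices (27): (27 of them)
  2-simplices (18): (18 of them)

giving chain groups C_0 ≅ Z^9, C_1 ≅ Z^27, C_2 ≅ Z^18.

Boundary ∂_1: C_1 → C_0 maps an edge to its endpoints' difference, ∂[p,q] = q − p.
As a 9×27 matrix over Z this has rank 8, with invariant factors (1,1,1,1,1,1,1,1).

Boundary ∂_2: C_2 → C_1 sends each 2-simplex [p,q,r] to [q,r] − [p,r] + [p,q]. For instance
  ∂[v_1,v_4,v_6] = [v_4,v_6] − [v_1,v_6] + [v_1,v_4],
  ∂[v_1,v_4,v_8] = [v_4,v_8] − [v_1,v_8] + [v_1,v_4].
As a 27×18 matrix over Z this has rank 18, with invariant factors (1,1,1,1,1,1,1,1,1,1,1,1,1,1,1,1,1,2).

From H_k ≅ ker(∂_k) / im(∂_{k+1}) we obtain:

  H_0: rank C_0 − rank ∂_1 = 9 − 8 = 1, and the invariant factors of ∂_1 are all 1, so H_0 ≅ Z.
  H_1: rank ker ∂_1 − rank ∂_2 = (27 − 8) − 18 = 1, and ∂_2 has invariant factor 2 > 1, so H_1 ≅ Z ⊕ Z/2.
  H_2: rank ker ∂_2 − rank ∂_3 = (18 − 18) − 0 = 0, and there is no ∂_3, so H_2 ≅ 0.

(K is a triangulation of the Klein bottle.)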